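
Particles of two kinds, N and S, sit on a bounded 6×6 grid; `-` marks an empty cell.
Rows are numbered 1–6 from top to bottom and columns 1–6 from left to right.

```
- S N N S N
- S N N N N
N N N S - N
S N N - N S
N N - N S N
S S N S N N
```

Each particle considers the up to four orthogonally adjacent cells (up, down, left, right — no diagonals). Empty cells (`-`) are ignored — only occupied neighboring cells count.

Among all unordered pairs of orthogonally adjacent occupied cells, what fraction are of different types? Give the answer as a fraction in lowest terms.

6/11

Scan each occupied cell's neighbors to the right and below so each pair is counted once.
From row 1: 4 unlike of 9 pairs (running 4/9).
From row 2: 3 unlike of 8 pairs (running 7/17).
From row 3: 3 unlike of 7 pairs (running 10/24).
From row 4: 5 unlike of 7 pairs (running 15/31).
From row 5: 6 unlike of 8 pairs (running 21/39).
From row 6: 3 unlike of 5 pairs (running 24/44).
Total adjacent occupied pairs: 44; unlike-type pairs: 24.
24/44 reduces to 6/11.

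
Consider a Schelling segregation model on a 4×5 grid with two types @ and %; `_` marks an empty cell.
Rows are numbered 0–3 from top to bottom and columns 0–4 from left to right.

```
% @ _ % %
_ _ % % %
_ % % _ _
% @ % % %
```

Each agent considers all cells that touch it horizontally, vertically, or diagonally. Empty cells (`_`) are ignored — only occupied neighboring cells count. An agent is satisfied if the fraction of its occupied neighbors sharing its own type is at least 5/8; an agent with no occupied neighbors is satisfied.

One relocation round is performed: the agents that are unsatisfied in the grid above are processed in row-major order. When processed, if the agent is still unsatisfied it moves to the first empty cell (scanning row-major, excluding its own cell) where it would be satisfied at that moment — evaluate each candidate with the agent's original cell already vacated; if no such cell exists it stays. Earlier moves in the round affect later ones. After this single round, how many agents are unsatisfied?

Initially unsatisfied (in order): (0,0), (0,1), (3,0), (3,1).
  (0,0) → (0,2).
  (0,1) → (0,0).
  (3,0) → (0,1).
  (3,1): no empty cell satisfies it; stays.
Resulting grid:
@ % % % %
_ _ % % %
_ % % _ _
_ @ % % %
Unsatisfied now: (0,0), (3,1).

2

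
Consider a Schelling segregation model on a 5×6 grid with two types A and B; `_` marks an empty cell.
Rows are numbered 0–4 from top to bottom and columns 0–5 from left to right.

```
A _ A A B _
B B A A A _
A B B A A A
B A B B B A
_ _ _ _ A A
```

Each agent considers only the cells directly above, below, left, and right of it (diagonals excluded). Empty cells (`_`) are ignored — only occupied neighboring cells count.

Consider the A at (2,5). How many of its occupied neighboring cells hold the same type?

Occupied neighbors of (2,5): (3,5)=A, (2,4)=A.
Same type (A): 2 of 2.

2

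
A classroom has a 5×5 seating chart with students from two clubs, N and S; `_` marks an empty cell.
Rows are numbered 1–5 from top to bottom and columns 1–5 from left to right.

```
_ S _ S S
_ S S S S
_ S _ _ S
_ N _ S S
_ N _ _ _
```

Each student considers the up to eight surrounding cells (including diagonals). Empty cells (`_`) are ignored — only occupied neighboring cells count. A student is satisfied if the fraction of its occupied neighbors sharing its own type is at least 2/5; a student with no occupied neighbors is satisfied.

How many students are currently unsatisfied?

(1,2)S 2/2 ok
(1,4)S 4/4 ok
(1,5)S 3/3 ok
(2,2)S 3/3 ok
(2,3)S 5/5 ok
(2,4)S 5/5 ok
(2,5)S 4/4 ok
(3,2)S 2/3 ok
(3,5)S 4/4 ok
(4,2)N 1/2 ok
(4,4)S 2/2 ok
(4,5)S 2/2 ok
(5,2)N 1/1 ok
Every one meets the threshold.

0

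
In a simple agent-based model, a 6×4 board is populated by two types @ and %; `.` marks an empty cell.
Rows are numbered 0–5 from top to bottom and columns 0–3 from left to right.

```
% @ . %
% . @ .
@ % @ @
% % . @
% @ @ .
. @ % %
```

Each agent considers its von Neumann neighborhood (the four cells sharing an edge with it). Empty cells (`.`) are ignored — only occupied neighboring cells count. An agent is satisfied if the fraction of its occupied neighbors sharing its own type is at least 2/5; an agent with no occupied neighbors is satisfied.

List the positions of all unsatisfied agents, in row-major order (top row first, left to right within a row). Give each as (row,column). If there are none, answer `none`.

(0,1), (2,0), (2,1), (5,2)

(0,0)% 1/2 ✓
(0,1)@ 0/1 ✗
(0,3)% 0/0 ✓
(1,0)% 1/2 ✓
(1,2)@ 1/1 ✓
(2,0)@ 0/3 ✗
(2,1)% 1/3 ✗
(2,2)@ 2/3 ✓
(2,3)@ 2/2 ✓
(3,0)% 2/3 ✓
(3,1)% 2/3 ✓
(3,3)@ 1/1 ✓
(4,0)% 1/2 ✓
(4,1)@ 2/4 ✓
(4,2)@ 1/2 ✓
(5,1)@ 1/2 ✓
(5,2)% 1/3 ✗
(5,3)% 1/1 ✓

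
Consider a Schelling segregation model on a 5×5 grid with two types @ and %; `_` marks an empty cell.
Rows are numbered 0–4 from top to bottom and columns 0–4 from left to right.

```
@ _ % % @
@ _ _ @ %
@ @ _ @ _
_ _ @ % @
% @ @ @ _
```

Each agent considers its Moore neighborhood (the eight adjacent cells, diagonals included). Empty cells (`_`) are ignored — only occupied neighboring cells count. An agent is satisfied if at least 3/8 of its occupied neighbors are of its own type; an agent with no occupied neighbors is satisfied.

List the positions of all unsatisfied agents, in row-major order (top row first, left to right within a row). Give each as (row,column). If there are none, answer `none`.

(0,4), (1,4), (3,3), (4,0)

(0,0)@ 1/1 ✓
(0,2)% 1/2 ✓
(0,3)% 2/4 ✓
(0,4)@ 1/3 ✗
(1,0)@ 3/3 ✓
(1,3)@ 2/5 ✓
(1,4)% 1/4 ✗
(2,0)@ 2/2 ✓
(2,1)@ 3/3 ✓
(2,3)@ 3/5 ✓
(3,2)@ 5/6 ✓
(3,3)% 0/5 ✗
(3,4)@ 2/3 ✓
(4,0)% 0/1 ✗
(4,1)@ 2/3 ✓
(4,2)@ 3/4 ✓
(4,3)@ 3/4 ✓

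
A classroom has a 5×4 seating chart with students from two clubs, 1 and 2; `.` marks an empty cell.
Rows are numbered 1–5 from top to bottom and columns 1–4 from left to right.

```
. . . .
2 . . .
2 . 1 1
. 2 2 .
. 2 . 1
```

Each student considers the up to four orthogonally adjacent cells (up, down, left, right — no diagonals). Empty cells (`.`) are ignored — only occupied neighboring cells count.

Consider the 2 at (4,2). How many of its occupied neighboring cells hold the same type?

Occupied neighbors of (4,2): (5,2)=2, (4,3)=2.
Same type (2): 2 of 2.

2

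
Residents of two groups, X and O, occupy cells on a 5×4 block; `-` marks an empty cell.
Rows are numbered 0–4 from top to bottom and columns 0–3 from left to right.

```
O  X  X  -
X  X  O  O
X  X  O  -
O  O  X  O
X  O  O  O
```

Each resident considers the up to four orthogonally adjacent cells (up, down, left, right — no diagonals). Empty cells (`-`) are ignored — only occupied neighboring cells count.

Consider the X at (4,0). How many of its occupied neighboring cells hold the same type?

0

Occupied neighbors of (4,0): (3,0)=O, (4,1)=O.
Same type (X): 0 of 2.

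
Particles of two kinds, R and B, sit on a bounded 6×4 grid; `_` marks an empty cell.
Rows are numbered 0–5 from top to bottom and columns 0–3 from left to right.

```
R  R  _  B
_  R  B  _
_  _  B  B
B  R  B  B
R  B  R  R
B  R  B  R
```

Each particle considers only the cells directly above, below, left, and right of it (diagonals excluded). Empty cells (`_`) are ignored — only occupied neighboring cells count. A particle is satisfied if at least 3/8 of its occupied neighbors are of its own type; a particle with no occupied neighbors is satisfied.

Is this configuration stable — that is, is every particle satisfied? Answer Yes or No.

No

Row 0: (0,0)R 1/1 satisfied · (0,1)R 2/2 satisfied · (0,3)B 0/0 satisfied
Row 1: (1,1)R 1/2 satisfied · (1,2)B 1/2 satisfied
Row 2: (2,2)B 3/3 satisfied · (2,3)B 2/2 satisfied
Row 3: (3,0)B 0/2 not · (3,1)R 0/3 not · (3,2)B 2/4 satisfied · (3,3)B 2/3 satisfied
Row 4: (4,0)R 0/3 not · (4,1)B 0/4 not · (4,2)R 1/4 not · (4,3)R 2/3 satisfied
Row 5: (5,0)B 0/2 not · (5,1)R 0/3 not · (5,2)B 0/3 not · (5,3)R 1/2 satisfied
For instance (3,0) has only 0/2 same-type neighbors, below 3/8.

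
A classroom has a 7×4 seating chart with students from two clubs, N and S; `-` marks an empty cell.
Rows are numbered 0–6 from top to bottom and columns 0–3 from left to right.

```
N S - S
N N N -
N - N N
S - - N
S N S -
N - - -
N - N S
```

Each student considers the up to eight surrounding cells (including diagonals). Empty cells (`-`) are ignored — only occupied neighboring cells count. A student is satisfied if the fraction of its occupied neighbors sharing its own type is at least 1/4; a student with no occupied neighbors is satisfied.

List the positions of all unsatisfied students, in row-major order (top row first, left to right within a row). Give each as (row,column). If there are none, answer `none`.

(0,0)N 2/3 ok
(0,1)S 0/4 unhappy
(0,3)S 0/1 unhappy
(1,0)N 3/4 ok
(1,1)N 5/6 ok
(1,2)N 3/5 ok
(2,0)N 2/3 ok
(2,2)N 4/4 ok
(2,3)N 3/3 ok
(3,0)S 1/3 ok
(3,3)N 2/3 ok
(4,0)S 1/3 ok
(4,1)N 1/4 ok
(4,2)S 0/2 unhappy
(5,0)N 2/3 ok
(6,0)N 1/1 ok
(6,2)N 0/1 unhappy
(6,3)S 0/1 unhappy

(0,1), (0,3), (4,2), (6,2), (6,3)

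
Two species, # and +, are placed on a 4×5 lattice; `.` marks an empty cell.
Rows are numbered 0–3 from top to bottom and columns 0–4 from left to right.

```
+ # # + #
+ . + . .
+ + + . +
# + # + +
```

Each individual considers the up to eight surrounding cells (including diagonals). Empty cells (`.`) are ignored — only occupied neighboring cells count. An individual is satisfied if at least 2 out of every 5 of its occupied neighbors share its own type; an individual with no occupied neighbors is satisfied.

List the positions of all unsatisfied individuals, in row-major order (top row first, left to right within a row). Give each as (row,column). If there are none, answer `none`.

(0,0)+ 1/2 ✓
(0,1)# 1/4 ✗
(0,2)# 1/3 ✗
(0,3)+ 1/3 ✗
(0,4)# 0/1 ✗
(1,0)+ 3/4 ✓
(1,2)+ 3/5 ✓
(2,0)+ 3/4 ✓
(2,1)+ 5/7 ✓
(2,2)+ 4/5 ✓
(2,4)+ 2/2 ✓
(3,0)# 0/3 ✗
(3,1)+ 3/5 ✓
(3,2)# 0/4 ✗
(3,3)+ 3/4 ✓
(3,4)+ 2/2 ✓

(0,1), (0,2), (0,3), (0,4), (3,0), (3,2)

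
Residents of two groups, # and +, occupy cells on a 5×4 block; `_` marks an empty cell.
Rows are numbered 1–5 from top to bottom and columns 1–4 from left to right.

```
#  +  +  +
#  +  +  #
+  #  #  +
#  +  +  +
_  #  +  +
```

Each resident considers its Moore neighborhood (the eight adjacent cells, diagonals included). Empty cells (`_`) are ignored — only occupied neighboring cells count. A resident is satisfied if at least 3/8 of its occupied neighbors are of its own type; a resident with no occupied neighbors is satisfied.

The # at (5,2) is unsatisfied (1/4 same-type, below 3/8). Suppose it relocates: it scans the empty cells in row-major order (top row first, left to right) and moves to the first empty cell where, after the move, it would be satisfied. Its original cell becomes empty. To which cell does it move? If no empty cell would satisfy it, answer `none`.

Vacating (5,2). Empty cells in order:
  (5,1): 1/2 same-type → satisfied — stop here.

(5,1)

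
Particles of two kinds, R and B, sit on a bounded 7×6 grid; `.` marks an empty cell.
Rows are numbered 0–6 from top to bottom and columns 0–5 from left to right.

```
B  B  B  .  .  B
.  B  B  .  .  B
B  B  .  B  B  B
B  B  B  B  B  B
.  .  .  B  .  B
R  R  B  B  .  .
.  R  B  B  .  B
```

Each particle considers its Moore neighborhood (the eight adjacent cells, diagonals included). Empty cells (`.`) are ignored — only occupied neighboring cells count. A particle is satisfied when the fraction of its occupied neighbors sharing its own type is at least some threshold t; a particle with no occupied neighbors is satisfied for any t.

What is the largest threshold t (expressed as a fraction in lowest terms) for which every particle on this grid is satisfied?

1/2

(0,0)B 2/2
(0,1)B 4/4
(0,2)B 3/3
(0,5)B 1/1
(1,1)B 6/6
(1,2)B 5/5
(1,5)B 3/3
(2,0)B 4/4
(2,1)B 6/6
(2,3)B 5/5
(2,4)B 6/6
(2,5)B 4/4
(3,0)B 3/3
(3,1)B 4/4
(3,2)B 5/5
(3,3)B 5/5
(3,4)B 7/7
(3,5)B 4/4
(4,3)B 5/5
(4,5)B 2/2
(5,0)R 2/2
(5,1)R 2/4
(5,2)B 4/6
(5,3)B 4/4
(6,1)R 2/4
(6,2)B 3/5
(6,3)B 3/3
(6,5)B — no occupied neighbors
The smallest same-type fraction is 2/4 at (5,1), which reduces to 1/2. Any threshold above that leaves this particle unsatisfied.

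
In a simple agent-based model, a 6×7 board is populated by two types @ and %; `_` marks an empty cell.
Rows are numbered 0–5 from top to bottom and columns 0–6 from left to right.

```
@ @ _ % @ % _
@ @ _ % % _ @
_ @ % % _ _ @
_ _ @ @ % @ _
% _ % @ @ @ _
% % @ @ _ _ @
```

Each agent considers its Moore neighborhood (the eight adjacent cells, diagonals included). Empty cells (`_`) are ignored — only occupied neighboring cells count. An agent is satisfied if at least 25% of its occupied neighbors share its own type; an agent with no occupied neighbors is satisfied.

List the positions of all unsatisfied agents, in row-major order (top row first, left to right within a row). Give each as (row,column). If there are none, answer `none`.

(0,0)@ 3/3 ✓
(0,1)@ 3/3 ✓
(0,3)% 2/3 ✓
(0,4)@ 0/4 ✗
(0,5)% 1/3 ✓
(1,0)@ 4/4 ✓
(1,1)@ 4/5 ✓
(1,3)% 4/5 ✓
(1,4)% 4/5 ✓
(1,6)@ 1/2 ✓
(2,1)@ 3/4 ✓
(2,2)% 2/6 ✓
(2,3)% 4/6 ✓
(2,6)@ 2/2 ✓
(3,2)@ 3/6 ✓
(3,3)@ 3/7 ✓
(3,4)% 1/6 ✗
(3,5)@ 3/4 ✓
(4,0)% 2/2 ✓
(4,2)% 1/6 ✗
(4,3)@ 5/7 ✓
(4,4)@ 5/6 ✓
(4,5)@ 3/4 ✓
(5,0)% 2/2 ✓
(5,1)% 3/4 ✓
(5,2)@ 2/4 ✓
(5,3)@ 3/4 ✓
(5,6)@ 1/1 ✓

(0,4), (3,4), (4,2)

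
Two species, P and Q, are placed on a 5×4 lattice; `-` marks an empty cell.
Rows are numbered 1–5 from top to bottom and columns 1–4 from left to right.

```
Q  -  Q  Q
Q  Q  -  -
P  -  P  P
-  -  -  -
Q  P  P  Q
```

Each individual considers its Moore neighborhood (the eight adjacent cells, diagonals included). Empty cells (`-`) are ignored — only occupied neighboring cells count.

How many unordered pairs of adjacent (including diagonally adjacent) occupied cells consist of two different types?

5

Scan each occupied cell's neighbors to the right and below (and the two forward diagonals) so each pair is counted once.
From row 1: 0 unlike of 4 pairs (running 0/4).
From row 2: 3 unlike of 4 pairs (running 3/8).
From row 3: 0 unlike of 1 pairs (running 3/9).
From row 5: 2 unlike of 3 pairs (running 5/12).
Total adjacent occupied pairs: 12; unlike-type pairs: 5.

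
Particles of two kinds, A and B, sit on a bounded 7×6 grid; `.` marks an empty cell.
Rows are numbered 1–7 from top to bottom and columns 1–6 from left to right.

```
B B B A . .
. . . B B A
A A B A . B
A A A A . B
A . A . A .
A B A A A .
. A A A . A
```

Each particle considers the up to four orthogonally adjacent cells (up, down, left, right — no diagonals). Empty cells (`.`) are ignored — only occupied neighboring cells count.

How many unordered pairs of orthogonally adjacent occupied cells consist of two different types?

11

Scan each occupied cell's neighbors to the right and below so each pair is counted once.
From row 1: 2 unlike of 4 pairs (running 2/4).
From row 2: 3 unlike of 4 pairs (running 5/8).
From row 3: 3 unlike of 8 pairs (running 8/16).
From row 4: 0 unlike of 5 pairs (running 8/21).
From row 5: 0 unlike of 3 pairs (running 8/24).
From row 6: 3 unlike of 7 pairs (running 11/31).
From row 7: 0 unlike of 2 pairs (running 11/33).
Total adjacent occupied pairs: 33; unlike-type pairs: 11.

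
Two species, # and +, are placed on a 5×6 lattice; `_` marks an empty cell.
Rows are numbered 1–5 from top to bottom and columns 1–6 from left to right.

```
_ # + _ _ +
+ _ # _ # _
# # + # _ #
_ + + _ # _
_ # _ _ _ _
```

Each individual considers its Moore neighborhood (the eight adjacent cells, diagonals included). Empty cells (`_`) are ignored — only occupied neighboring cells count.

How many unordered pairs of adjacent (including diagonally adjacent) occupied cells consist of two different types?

Scan each occupied cell's neighbors to the right and below (and the two forward diagonals) so each pair is counted once.
Row 1: #(1,2)–+(1,3)≠ #(1,2)–#(2,3)= #(1,2)–+(2,1)≠ +(1,3)–#(2,3)≠ +(1,6)–#(2,5)≠  → 4/5 unlike.
Row 2: +(2,1)–#(3,1)≠ +(2,1)–#(3,2)≠ #(2,3)–+(3,3)≠ #(2,3)–#(3,4)= #(2,3)–#(3,2)= #(2,5)–#(3,6)= #(2,5)–#(3,4)=  → 3/7 unlike.
Row 3: #(3,1)–#(3,2)= #(3,1)–+(4,2)≠ #(3,2)–+(3,3)≠ #(3,2)–+(4,2)≠ #(3,2)–+(4,3)≠ +(3,3)–#(3,4)≠ +(3,3)–+(4,3)= +(3,3)–+(4,2)= #(3,4)–#(4,5)= #(3,4)–+(4,3)≠ #(3,6)–#(4,5)=  → 6/11 unlike.
Row 4: +(4,2)–+(4,3)= +(4,2)–#(5,2)≠ +(4,3)–#(5,2)≠  → 2/3 unlike.
Total adjacent occupied pairs: 26; unlike-type pairs: 15.

15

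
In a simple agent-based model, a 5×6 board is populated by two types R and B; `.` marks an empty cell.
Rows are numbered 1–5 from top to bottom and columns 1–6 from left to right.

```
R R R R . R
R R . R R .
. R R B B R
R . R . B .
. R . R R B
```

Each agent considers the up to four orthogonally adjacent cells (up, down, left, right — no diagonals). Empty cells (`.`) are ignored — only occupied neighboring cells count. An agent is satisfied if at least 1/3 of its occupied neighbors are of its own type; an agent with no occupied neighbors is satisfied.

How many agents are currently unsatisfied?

Row 1: (1,1)R 2/2 ✓ · (1,2)R 3/3 ✓ · (1,3)R 2/2 ✓ · (1,4)R 2/2 ✓ · (1,6)R 0/0 ✓
Row 2: (2,1)R 2/2 ✓ · (2,2)R 3/3 ✓ · (2,4)R 2/3 ✓ · (2,5)R 1/2 ✓
Row 3: (3,2)R 2/2 ✓ · (3,3)R 2/3 ✓ · (3,4)B 1/3 ✓ · (3,5)B 2/4 ✓ · (3,6)R 0/1 ✗
Row 4: (4,1)R 0/0 ✓ · (4,3)R 1/1 ✓ · (4,5)B 1/2 ✓
Row 5: (5,2)R 0/0 ✓ · (5,4)R 1/1 ✓ · (5,5)R 1/3 ✓ · (5,6)B 0/1 ✗
Unsatisfied: (3,6), (5,6) — 2 in total.

2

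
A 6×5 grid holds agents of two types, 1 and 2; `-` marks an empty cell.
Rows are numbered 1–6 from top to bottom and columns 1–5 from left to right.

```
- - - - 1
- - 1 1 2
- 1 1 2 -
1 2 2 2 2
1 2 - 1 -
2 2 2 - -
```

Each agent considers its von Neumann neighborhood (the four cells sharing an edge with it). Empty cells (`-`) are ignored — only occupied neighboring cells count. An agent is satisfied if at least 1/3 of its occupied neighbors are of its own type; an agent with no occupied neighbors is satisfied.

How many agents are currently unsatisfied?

3

(1,5)1 0/1 not
(2,3)1 2/2 satisfied
(2,4)1 1/3 satisfied
(2,5)2 0/2 not
(3,2)1 1/2 satisfied
(3,3)1 2/4 satisfied
(3,4)2 1/3 satisfied
(4,1)1 1/2 satisfied
(4,2)2 2/4 satisfied
(4,3)2 2/3 satisfied
(4,4)2 3/4 satisfied
(4,5)2 1/1 satisfied
(5,1)1 1/3 satisfied
(5,2)2 2/3 satisfied
(5,4)1 0/1 not
(6,1)2 1/2 satisfied
(6,2)2 3/3 satisfied
(6,3)2 1/1 satisfied
Unsatisfied: (1,5), (2,5), (5,4) — 3 in total.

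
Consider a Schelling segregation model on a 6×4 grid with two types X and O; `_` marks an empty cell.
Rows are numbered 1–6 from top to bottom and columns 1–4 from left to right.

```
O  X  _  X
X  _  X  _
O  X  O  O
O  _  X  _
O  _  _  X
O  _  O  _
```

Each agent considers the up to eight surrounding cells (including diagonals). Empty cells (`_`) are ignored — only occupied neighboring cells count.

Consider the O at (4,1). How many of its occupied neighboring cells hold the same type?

Occupied neighbors of (4,1): (3,1)=O, (3,2)=X, (5,1)=O.
Same type (O): 2 of 3.

2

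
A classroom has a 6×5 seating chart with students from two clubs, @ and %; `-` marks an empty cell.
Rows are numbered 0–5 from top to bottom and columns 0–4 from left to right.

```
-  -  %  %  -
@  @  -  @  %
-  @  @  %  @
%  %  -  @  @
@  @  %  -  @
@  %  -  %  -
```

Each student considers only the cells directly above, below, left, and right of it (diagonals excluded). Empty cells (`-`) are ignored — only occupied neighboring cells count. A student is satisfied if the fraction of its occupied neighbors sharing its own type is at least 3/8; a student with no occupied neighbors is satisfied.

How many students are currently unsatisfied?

8

(0,2)% 1/1 ok
(0,3)% 1/2 ok
(1,0)@ 1/1 ok
(1,1)@ 2/2 ok
(1,3)@ 0/3 unhappy
(1,4)% 0/2 unhappy
(2,1)@ 2/3 ok
(2,2)@ 1/2 ok
(2,3)% 0/4 unhappy
(2,4)@ 1/3 unhappy
(3,0)% 1/2 ok
(3,1)% 1/3 unhappy
(3,3)@ 1/2 ok
(3,4)@ 3/3 ok
(4,0)@ 2/3 ok
(4,1)@ 1/4 unhappy
(4,2)% 0/1 unhappy
(4,4)@ 1/1 ok
(5,0)@ 1/2 ok
(5,1)% 0/2 unhappy
(5,3)% 0/0 ok
Unsatisfied: (1,3), (1,4), (2,3), (2,4), (3,1), (4,1), (4,2), (5,1) — 8 in total.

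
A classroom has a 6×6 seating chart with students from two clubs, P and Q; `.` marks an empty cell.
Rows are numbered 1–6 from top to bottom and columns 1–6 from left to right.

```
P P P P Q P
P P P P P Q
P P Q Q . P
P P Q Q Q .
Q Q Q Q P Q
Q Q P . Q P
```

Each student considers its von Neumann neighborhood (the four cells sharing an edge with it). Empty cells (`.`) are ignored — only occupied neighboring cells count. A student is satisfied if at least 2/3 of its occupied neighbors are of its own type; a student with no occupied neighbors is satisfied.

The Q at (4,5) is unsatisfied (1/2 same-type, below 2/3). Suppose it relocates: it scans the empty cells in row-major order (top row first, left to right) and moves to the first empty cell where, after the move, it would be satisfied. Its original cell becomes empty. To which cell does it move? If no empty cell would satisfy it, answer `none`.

Vacating (4,5). Empty cells in order:
  (3,5): 1/3 same-type → still unsatisfied.
  (4,6): 1/2 same-type → still unsatisfied.
  (6,4): 2/3 same-type → satisfied — stop here.

(6,4)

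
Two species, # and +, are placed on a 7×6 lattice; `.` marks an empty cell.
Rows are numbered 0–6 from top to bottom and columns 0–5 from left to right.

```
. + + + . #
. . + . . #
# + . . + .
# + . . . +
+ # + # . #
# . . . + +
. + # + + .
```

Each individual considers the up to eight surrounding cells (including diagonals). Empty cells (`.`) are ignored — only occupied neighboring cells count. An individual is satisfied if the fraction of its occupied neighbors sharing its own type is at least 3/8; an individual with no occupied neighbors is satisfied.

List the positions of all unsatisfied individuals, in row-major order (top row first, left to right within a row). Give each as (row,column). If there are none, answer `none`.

(2,0), (4,0), (4,2), (4,3), (4,5), (5,0), (6,1), (6,2)

Row 0: (0,1)+ 2/2 ok · (0,2)+ 3/3 ok · (0,3)+ 2/2 ok · (0,5)# 1/1 ok
Row 1: (1,2)+ 4/4 ok · (1,5)# 1/2 ok
Row 2: (2,0)# 1/3 unhappy · (2,1)+ 2/4 ok · (2,4)+ 1/2 ok
Row 3: (3,0)# 2/5 ok · (3,1)+ 3/6 ok · (3,5)+ 1/2 ok
Row 4: (4,0)+ 1/4 unhappy · (4,1)# 2/5 ok · (4,2)+ 1/3 unhappy · (4,3)# 0/2 unhappy · (4,5)# 0/3 unhappy
Row 5: (5,0)# 1/3 unhappy · (5,4)+ 3/5 ok · (5,5)+ 2/3 ok
Row 6: (6,1)+ 0/2 unhappy · (6,2)# 0/2 unhappy · (6,3)+ 2/3 ok · (6,4)+ 3/3 ok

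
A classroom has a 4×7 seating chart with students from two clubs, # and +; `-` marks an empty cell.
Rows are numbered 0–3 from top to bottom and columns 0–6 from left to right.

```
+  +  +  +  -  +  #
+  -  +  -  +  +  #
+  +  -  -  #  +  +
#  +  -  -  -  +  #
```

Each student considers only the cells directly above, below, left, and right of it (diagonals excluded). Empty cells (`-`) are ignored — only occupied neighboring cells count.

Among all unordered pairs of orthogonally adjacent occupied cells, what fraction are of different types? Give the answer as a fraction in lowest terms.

Scan each occupied cell's neighbors to the right and below so each pair is counted once.
From row 0: 1 unlike of 8 pairs (running 1/8).
From row 1: 3 unlike of 6 pairs (running 4/14).
From row 2: 3 unlike of 7 pairs (running 7/21).
From row 3: 2 unlike of 2 pairs (running 9/23).
Total adjacent occupied pairs: 23; unlike-type pairs: 9.
9/23 is already in lowest terms.

9/23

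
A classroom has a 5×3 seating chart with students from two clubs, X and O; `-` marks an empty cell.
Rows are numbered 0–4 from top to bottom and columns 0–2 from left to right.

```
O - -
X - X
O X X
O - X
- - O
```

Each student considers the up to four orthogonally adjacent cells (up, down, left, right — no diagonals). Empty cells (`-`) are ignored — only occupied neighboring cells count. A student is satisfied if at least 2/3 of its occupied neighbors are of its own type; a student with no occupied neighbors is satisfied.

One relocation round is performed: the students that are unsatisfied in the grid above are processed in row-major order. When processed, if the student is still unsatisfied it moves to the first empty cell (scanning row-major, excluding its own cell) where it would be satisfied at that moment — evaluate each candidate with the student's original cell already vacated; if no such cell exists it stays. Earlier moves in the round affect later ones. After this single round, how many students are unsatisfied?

1

Initially unsatisfied (in order): (0,0), (1,0), (2,0), (2,1), (3,2), (4,2).
  (0,0) → (0,1).
  (1,0) → (1,1).
  (2,0) → (0,0).
  (2,1): now satisfied by earlier moves; stays.
  (3,2): no empty cell satisfies it; stays.
  (4,2) → (4,0).
Resulting grid:
O O -
- X X
- X X
O - X
O - -
Unsatisfied now: (0,1).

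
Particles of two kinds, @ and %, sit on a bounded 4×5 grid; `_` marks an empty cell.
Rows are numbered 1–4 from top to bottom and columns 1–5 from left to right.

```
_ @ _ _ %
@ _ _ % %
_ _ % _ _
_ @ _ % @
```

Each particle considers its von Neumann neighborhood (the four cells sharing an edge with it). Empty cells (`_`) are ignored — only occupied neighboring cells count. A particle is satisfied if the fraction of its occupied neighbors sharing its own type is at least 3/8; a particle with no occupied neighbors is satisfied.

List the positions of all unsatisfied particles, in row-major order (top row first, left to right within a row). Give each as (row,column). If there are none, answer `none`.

(4,4), (4,5)

Row 1: (1,2)@ 0/0 satisfied · (1,5)% 1/1 satisfied
Row 2: (2,1)@ 0/0 satisfied · (2,4)% 1/1 satisfied · (2,5)% 2/2 satisfied
Row 3: (3,3)% 0/0 satisfied
Row 4: (4,2)@ 0/0 satisfied · (4,4)% 0/1 not · (4,5)@ 0/1 not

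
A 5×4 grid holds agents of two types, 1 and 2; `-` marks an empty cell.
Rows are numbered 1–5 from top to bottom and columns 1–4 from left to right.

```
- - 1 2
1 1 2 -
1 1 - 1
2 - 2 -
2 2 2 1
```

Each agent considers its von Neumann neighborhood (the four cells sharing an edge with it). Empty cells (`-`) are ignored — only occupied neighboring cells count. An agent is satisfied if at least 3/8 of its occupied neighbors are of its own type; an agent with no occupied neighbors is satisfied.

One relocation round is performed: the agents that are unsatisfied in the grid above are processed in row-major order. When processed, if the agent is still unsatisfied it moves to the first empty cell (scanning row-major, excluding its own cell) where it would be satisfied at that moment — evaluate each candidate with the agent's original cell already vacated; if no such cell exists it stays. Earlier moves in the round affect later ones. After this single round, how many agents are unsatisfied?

0

Initially unsatisfied (in order): (1,3), (1,4), (2,3), (5,4).
  (1,3) → (1,1).
  (1,4): now satisfied by earlier moves; stays.
  (2,3) → (1,3).
  (5,4) → (1,2).
Resulting grid:
1 1 2 2
1 1 - -
1 1 - 1
2 - 2 -
2 2 2 -
All satisfied now.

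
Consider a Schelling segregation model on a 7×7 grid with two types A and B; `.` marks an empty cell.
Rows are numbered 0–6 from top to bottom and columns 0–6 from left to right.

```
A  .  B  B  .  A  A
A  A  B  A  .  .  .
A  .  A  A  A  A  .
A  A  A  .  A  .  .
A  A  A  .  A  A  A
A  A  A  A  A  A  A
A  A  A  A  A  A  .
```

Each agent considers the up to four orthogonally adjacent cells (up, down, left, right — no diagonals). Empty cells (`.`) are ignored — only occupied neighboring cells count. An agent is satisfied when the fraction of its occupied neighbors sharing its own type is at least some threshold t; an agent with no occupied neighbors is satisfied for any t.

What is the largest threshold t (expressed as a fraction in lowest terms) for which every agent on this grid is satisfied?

1/4

(0,0)A 1/1
(0,2)B 2/2
(0,3)B 1/2
(0,5)A 1/1
(0,6)A 1/1
(1,0)A 3/3
(1,1)A 1/2
(1,2)B 1/4
(1,3)A 1/3
(2,0)A 2/2
(2,2)A 2/3
(2,3)A 3/3
(2,4)A 3/3
(2,5)A 1/1
(3,0)A 3/3
(3,1)A 3/3
(3,2)A 3/3
(3,4)A 2/2
(4,0)A 3/3
(4,1)A 4/4
(4,2)A 3/3
(4,4)A 3/3
(4,5)A 3/3
(4,6)A 2/2
(5,0)A 3/3
(5,1)A 4/4
(5,2)A 4/4
(5,3)A 3/3
(5,4)A 4/4
(5,5)A 4/4
(5,6)A 2/2
(6,0)A 2/2
(6,1)A 3/3
(6,2)A 3/3
(6,3)A 3/3
(6,4)A 3/3
(6,5)A 2/2
The smallest same-type fraction is 1/4 at (1,2), which reduces to 1/4. Any threshold above that leaves this agent unsatisfied.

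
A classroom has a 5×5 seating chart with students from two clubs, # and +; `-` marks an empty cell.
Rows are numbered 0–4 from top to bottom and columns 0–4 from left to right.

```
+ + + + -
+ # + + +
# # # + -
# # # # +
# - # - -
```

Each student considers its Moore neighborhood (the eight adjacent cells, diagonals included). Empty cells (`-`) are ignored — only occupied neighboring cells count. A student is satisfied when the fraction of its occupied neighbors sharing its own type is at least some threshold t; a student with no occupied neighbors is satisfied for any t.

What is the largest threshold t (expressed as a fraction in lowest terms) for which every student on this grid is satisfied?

3/8

(0,0)+ 2/3
(0,1)+ 4/5
(0,2)+ 4/5
(0,3)+ 4/4
(1,0)+ 2/5
(1,1)# 3/8
(1,2)+ 5/8
(1,3)+ 5/6
(1,4)+ 3/3
(2,0)# 4/5
(2,1)# 6/8
(2,2)# 5/8
(2,3)+ 4/7
(3,0)# 4/4
(3,1)# 7/7
(3,2)# 5/6
(3,3)# 3/5
(3,4)+ 1/2
(4,0)# 2/2
(4,2)# 3/3
The smallest same-type fraction is 3/8 at (1,1), which reduces to 3/8. Any threshold above that leaves this student unsatisfied.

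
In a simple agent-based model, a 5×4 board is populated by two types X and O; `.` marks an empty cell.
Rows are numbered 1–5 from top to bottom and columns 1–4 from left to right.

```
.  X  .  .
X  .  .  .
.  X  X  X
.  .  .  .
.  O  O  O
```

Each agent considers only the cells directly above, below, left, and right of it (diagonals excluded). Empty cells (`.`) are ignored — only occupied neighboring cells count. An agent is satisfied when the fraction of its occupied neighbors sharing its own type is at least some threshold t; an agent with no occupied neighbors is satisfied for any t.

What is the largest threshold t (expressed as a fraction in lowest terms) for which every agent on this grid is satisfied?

1/1

Row 1: (1,2)X — no occupied neighbors
Row 2: (2,1)X — no occupied neighbors
Row 3: (3,2)X 1/1 · (3,3)X 2/2 · (3,4)X 1/1
Row 5: (5,2)O 1/1 · (5,3)O 2/2 · (5,4)O 1/1
The smallest same-type fraction is 1/1 at (3,2), which reduces to 1/1. Any threshold above that leaves this agent unsatisfied.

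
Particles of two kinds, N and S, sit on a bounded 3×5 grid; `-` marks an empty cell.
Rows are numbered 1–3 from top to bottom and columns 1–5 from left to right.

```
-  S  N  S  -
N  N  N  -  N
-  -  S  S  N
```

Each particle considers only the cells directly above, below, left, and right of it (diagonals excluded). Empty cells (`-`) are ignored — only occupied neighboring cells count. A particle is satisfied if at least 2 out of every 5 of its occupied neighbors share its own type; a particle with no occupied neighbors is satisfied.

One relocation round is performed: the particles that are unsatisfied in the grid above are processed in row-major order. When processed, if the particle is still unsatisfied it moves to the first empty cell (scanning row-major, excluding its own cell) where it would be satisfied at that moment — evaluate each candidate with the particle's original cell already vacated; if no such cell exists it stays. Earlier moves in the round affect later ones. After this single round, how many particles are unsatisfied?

Initially unsatisfied (in order): (1,2), (1,3), (1,4).
  (1,2) → (1,5).
  (1,3): now satisfied by earlier moves; stays.
  (1,4): now satisfied by earlier moves; stays.
Resulting grid:
- - N S S
N N N - N
- - S S N
All satisfied now.

0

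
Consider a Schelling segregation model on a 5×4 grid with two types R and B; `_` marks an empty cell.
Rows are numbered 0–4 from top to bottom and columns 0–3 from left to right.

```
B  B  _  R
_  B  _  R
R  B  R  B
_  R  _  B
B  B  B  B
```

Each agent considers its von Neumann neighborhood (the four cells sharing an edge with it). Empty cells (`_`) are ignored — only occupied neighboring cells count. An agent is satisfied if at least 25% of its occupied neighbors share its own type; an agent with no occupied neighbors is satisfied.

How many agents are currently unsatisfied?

(0,0)B 1/1 ok
(0,1)B 2/2 ok
(0,3)R 1/1 ok
(1,1)B 2/2 ok
(1,3)R 1/2 ok
(2,0)R 0/1 unhappy
(2,1)B 1/4 ok
(2,2)R 0/2 unhappy
(2,3)B 1/3 ok
(3,1)R 0/2 unhappy
(3,3)B 2/2 ok
(4,0)B 1/1 ok
(4,1)B 2/3 ok
(4,2)B 2/2 ok
(4,3)B 2/2 ok
Unsatisfied: (2,0), (2,2), (3,1) — 3 in total.

3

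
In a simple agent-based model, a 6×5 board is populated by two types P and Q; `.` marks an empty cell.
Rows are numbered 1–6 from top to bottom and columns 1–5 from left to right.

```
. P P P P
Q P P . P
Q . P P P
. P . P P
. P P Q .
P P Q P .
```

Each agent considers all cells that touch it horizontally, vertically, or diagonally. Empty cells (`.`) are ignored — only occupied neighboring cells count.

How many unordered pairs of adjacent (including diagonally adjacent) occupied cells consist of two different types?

Scan each occupied cell's neighbors to the right and below (and the two forward diagonals) so each pair is counted once.
Row 1: P(1,2)–P(1,3)= P(1,2)–P(2,2)= P(1,2)–P(2,3)= P(1,2)–Q(2,1)≠ P(1,3)–P(1,4)= P(1,3)–P(2,3)= P(1,3)–P(2,2)= P(1,4)–P(1,5)= P(1,4)–P(2,5)= P(1,4)–P(2,3)= P(1,5)–P(2,5)=  → 1/11 unlike.
Row 2: Q(2,1)–P(2,2)≠ Q(2,1)–Q(3,1)= P(2,2)–P(2,3)= P(2,2)–P(3,3)= P(2,2)–Q(3,1)≠ P(2,3)–P(3,3)= P(2,3)–P(3,4)= P(2,5)–P(3,5)= P(2,5)–P(3,4)=  → 2/9 unlike.
Row 3: Q(3,1)–P(4,2)≠ P(3,3)–P(3,4)= P(3,3)–P(4,4)= P(3,3)–P(4,2)= P(3,4)–P(3,5)= P(3,4)–P(4,4)= P(3,4)–P(4,5)= P(3,5)–P(4,5)= P(3,5)–P(4,4)=  → 1/9 unlike.
Row 4: P(4,2)–P(5,2)= P(4,2)–P(5,3)= P(4,4)–P(4,5)= P(4,4)–Q(5,4)≠ P(4,4)–P(5,3)= P(4,5)–Q(5,4)≠  → 2/6 unlike.
Row 5: P(5,2)–P(5,3)= P(5,2)–P(6,2)= P(5,2)–Q(6,3)≠ P(5,2)–P(6,1)= P(5,3)–Q(5,4)≠ P(5,3)–Q(6,3)≠ P(5,3)–P(6,4)= P(5,3)–P(6,2)= Q(5,4)–P(6,4)≠ Q(5,4)–Q(6,3)=  → 4/10 unlike.
Row 6: P(6,1)–P(6,2)= P(6,2)–Q(6,3)≠ Q(6,3)–P(6,4)≠  → 2/3 unlike.
Total adjacent occupied pairs: 48; unlike-type pairs: 12.

12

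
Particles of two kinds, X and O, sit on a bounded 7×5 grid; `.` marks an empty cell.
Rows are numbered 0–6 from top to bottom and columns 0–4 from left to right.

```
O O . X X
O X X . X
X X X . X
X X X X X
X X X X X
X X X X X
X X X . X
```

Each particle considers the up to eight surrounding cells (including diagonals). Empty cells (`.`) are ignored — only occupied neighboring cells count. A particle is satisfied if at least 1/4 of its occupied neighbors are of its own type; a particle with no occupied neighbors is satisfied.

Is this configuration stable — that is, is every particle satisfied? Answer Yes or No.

Row 0: (0,0)O 2/3 ok · (0,1)O 2/4 ok · (0,3)X 3/3 ok · (0,4)X 2/2 ok
Row 1: (1,0)O 2/5 ok · (1,1)X 4/7 ok · (1,2)X 4/5 ok · (1,4)X 3/3 ok
Row 2: (2,0)X 4/5 ok · (2,1)X 7/8 ok · (2,2)X 6/6 ok · (2,4)X 3/3 ok
Row 3: (3,0)X 5/5 ok · (3,1)X 8/8 ok · (3,2)X 7/7 ok · (3,3)X 7/7 ok · (3,4)X 4/4 ok
Row 4: (4,0)X 5/5 ok · (4,1)X 8/8 ok · (4,2)X 8/8 ok · (4,3)X 8/8 ok · (4,4)X 5/5 ok
Row 5: (5,0)X 5/5 ok · (5,1)X 8/8 ok · (5,2)X 7/7 ok · (5,3)X 7/7 ok · (5,4)X 4/4 ok
Row 6: (6,0)X 3/3 ok · (6,1)X 5/5 ok · (6,2)X 4/4 ok · (6,4)X 2/2 ok
All meet the threshold, so the configuration is stable.

Yes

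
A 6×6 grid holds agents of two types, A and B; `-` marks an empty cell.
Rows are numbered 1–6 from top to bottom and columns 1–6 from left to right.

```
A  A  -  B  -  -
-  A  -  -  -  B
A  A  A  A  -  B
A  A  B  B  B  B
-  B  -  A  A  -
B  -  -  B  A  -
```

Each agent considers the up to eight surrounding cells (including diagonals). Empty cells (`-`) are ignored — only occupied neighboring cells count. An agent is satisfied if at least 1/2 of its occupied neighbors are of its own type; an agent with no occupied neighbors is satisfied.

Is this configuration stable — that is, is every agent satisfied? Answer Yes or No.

(1,1)A 2/2 satisfied
(1,2)A 2/2 satisfied
(1,4)B 0/0 satisfied
(2,2)A 5/5 satisfied
(2,6)B 1/1 satisfied
(3,1)A 4/4 satisfied
(3,2)A 5/6 satisfied
(3,3)A 4/6 satisfied
(3,4)A 1/4 not
(3,6)B 3/3 satisfied
(4,1)A 3/4 satisfied
(4,2)A 4/6 satisfied
(4,3)B 2/7 not
(4,4)B 2/6 not
(4,5)B 3/6 satisfied
(4,6)B 2/3 satisfied
(5,2)B 2/4 satisfied
(5,4)A 2/6 not
(5,5)A 2/6 not
(6,1)B 1/1 satisfied
(6,4)B 0/3 not
(6,5)A 2/3 satisfied
For instance (3,4) has only 1/4 same-type neighbors, below 1/2.

No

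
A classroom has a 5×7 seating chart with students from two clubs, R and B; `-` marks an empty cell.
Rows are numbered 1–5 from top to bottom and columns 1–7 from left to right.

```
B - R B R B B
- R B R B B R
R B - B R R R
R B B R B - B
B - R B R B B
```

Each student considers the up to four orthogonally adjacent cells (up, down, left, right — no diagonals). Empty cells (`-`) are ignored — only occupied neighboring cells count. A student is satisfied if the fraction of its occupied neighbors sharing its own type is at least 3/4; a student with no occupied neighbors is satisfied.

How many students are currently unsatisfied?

Row 1: (1,1)B 0/0 satisfied · (1,3)R 0/2 not · (1,4)B 0/3 not · (1,5)R 0/3 not · (1,6)B 2/3 not · (1,7)B 1/2 not
Row 2: (2,2)R 0/2 not · (2,3)B 0/3 not · (2,4)R 0/4 not · (2,5)B 1/4 not · (2,6)B 2/4 not · (2,7)R 1/3 not
Row 3: (3,1)R 1/2 not · (3,2)B 1/3 not · (3,4)B 0/3 not · (3,5)R 1/4 not · (3,6)R 2/3 not · (3,7)R 2/3 not
Row 4: (4,1)R 1/3 not · (4,2)B 2/3 not · (4,3)B 1/3 not · (4,4)R 0/4 not · (4,5)B 0/3 not · (4,7)B 1/2 not
Row 5: (5,1)B 0/1 not · (5,3)R 0/2 not · (5,4)B 0/3 not · (5,5)R 0/3 not · (5,6)B 1/2 not · (5,7)B 2/2 satisfied
Unsatisfied: (1,3), (1,4), (1,5), (1,6), (1,7), (2,2), (2,3), (2,4), (2,5), (2,6), (2,7), (3,1), (3,2), (3,4), (3,5), (3,6), (3,7), (4,1), (4,2), (4,3), (4,4), (4,5), (4,7), (5,1), (5,3), (5,4), (5,5), (5,6) — 28 in total.

28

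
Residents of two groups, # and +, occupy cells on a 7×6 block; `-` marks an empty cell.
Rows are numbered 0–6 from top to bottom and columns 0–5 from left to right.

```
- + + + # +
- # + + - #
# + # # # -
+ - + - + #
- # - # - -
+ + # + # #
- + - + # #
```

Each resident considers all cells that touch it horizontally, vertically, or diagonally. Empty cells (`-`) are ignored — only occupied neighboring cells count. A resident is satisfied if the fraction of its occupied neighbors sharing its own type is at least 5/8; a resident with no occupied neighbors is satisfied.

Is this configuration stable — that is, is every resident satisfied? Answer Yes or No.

No

(0,1)+ 2/3 ✓
(0,2)+ 4/5 ✓
(0,3)+ 3/4 ✓
(0,4)# 1/4 ✗
(0,5)+ 0/2 ✗
(1,1)# 2/6 ✗
(1,2)+ 5/8 ✓
(1,3)+ 3/7 ✗
(1,5)# 2/3 ✓
(2,0)# 1/3 ✗
(2,1)+ 3/6 ✗
(2,2)# 2/6 ✗
(2,3)# 2/6 ✗
(2,4)# 3/5 ✗
(3,0)+ 1/3 ✗
(3,2)+ 1/5 ✗
(3,4)+ 0/4 ✗
(3,5)# 1/2 ✗
(4,1)# 1/5 ✗
(4,3)# 2/5 ✗
(5,0)+ 2/3 ✓
(5,1)+ 2/4 ✗
(5,2)# 2/6 ✗
(5,3)+ 1/5 ✗
(5,4)# 4/6 ✓
(5,5)# 3/3 ✓
(6,1)+ 2/3 ✓
(6,3)+ 1/4 ✗
(6,4)# 3/5 ✗
(6,5)# 3/3 ✓
For instance (0,4) has only 1/4 same-type neighbors, below 5/8.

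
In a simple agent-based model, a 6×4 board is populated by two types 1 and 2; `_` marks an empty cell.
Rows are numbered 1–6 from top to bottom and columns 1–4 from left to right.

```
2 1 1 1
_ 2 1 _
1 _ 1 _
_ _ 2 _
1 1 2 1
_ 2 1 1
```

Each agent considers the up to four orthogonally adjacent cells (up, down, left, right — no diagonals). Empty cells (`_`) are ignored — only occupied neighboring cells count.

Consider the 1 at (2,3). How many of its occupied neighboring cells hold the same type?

2

Occupied neighbors of (2,3): (1,3)=1, (3,3)=1, (2,2)=2.
Same type (1): 2 of 3.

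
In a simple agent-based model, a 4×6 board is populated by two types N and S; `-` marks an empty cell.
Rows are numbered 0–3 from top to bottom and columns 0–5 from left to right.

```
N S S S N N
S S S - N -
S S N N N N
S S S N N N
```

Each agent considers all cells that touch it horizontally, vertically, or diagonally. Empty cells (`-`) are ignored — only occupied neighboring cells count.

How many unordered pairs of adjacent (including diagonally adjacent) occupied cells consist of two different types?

13

Scan each occupied cell's neighbors to the right and below (and the two forward diagonals) so each pair is counted once.
Row 0: N(0,0)–S(0,1)≠ N(0,0)–S(1,0)≠ N(0,0)–S(1,1)≠ S(0,1)–S(0,2)= S(0,1)–S(1,1)= S(0,1)–S(1,2)= S(0,1)–S(1,0)= S(0,2)–S(0,3)= S(0,2)–S(1,2)= S(0,2)–S(1,1)= S(0,3)–N(0,4)≠ S(0,3)–N(1,4)≠ S(0,3)–S(1,2)= N(0,4)–N(0,5)= N(0,4)–N(1,4)= N(0,5)–N(1,4)=  → 5/16 unlike.
Row 1: S(1,0)–S(1,1)= S(1,0)–S(2,0)= S(1,0)–S(2,1)= S(1,1)–S(1,2)= S(1,1)–S(2,1)= S(1,1)–N(2,2)≠ S(1,1)–S(2,0)= S(1,2)–N(2,2)≠ S(1,2)–N(2,3)≠ S(1,2)–S(2,1)= N(1,4)–N(2,4)= N(1,4)–N(2,5)= N(1,4)–N(2,3)=  → 3/13 unlike.
Row 2: S(2,0)–S(2,1)= S(2,0)–S(3,0)= S(2,0)–S(3,1)= S(2,1)–N(2,2)≠ S(2,1)–S(3,1)= S(2,1)–S(3,2)= S(2,1)–S(3,0)= N(2,2)–N(2,3)= N(2,2)–S(3,2)≠ N(2,2)–N(3,3)= N(2,2)–S(3,1)≠ N(2,3)–N(2,4)= N(2,3)–N(3,3)= N(2,3)–N(3,4)= N(2,3)–S(3,2)≠ N(2,4)–N(2,5)= N(2,4)–N(3,4)= N(2,4)–N(3,5)= N(2,4)–N(3,3)= N(2,5)–N(3,5)= N(2,5)–N(3,4)=  → 4/21 unlike.
Row 3: S(3,0)–S(3,1)= S(3,1)–S(3,2)= S(3,2)–N(3,3)≠ N(3,3)–N(3,4)= N(3,4)–N(3,5)=  → 1/5 unlike.
Total adjacent occupied pairs: 55; unlike-type pairs: 13.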